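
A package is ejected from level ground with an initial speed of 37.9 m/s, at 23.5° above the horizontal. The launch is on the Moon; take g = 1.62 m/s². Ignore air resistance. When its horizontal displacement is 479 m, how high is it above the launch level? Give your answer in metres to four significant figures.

Resolve: vₓ = 37.90 cos 23.5° = 34.76 m/s and v_y0 = 37.90 sin 23.5° = 15.11 m/s.
At x = 479 m, t = x/vₓ = 479/34.76 = 13.78 s.
Height: y = v_y0 t − ½ g t² = 15.11 × 13.78 − 0.8100 × 13.78² = 208.3 − 153.8 = 54.43 m.

54.43 m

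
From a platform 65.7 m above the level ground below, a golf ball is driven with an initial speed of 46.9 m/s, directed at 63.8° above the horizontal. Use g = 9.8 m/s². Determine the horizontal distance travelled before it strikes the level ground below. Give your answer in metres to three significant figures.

Components: vₓ = 46.90 cos 63.8° = 20.71 m/s, v_y0 = 46.90 sin 63.8° = 42.08 m/s.
With up positive and y = 0 at the ground: y(t) = 65.7 + (42.08) t − 4.900 t². Setting y = 0 and taking the positive root: t = [42.08 + √(42.08² + 2·9.80·65.7)] / 9.80 = (42.08 + 55.30) / 9.80 = 9.937 s.
Horizontal distance: R = vₓ t = 20.71 × 9.937 = 205.8 m.

206 m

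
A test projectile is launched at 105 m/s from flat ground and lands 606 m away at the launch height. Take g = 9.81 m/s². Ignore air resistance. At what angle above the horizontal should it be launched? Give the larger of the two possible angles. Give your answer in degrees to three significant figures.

73.7°

R = v₀² sin 2θ / g gives sin 2θ = gR/v₀² = 9.81·606/105² = 0.5392.
2θ = 32.63° or 180° − 32.63° = 147.4°, so θ = 16.32° or 73.68°.
The larger angle is 73.68°.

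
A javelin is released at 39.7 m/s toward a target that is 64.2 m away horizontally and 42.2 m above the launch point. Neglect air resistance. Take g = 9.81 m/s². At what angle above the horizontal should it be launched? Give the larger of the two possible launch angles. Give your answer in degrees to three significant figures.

Trajectory: y = x tanθ − g x² (1 + tan²θ)/(2v₀²). With x = 64.2, y = 42.2, v₀ = 39.7, g = 9.81:
12.83 tan²θ − 64.2 tanθ + (55.03) = 0.
tanθ = [64.2 ± √(64.2² − 4 × 12.83 × (55.03))] / (2 × 12.83) = (64.2 ± 36.03) / 25.65, giving tanθ = 1.098 or 3.907.
θ = 47.67° or 75.64°; the larger is 75.64°.

75.6°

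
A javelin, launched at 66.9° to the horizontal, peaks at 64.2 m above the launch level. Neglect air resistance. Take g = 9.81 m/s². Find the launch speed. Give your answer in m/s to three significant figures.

At the peak v_y = 0, so v_y0 = √(2gH) = √(2 × 9.81 × 64.2) = 35.49 m/s.
v_y0 = v₀ sin θ ⇒ v₀ = 35.49 / sin 66.9° = 38.58 m/s.

38.6 m/s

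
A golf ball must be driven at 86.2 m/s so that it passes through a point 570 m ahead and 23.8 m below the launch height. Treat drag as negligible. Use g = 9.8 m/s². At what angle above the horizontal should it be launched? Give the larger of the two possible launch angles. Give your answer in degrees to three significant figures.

66.2°

Trajectory: y = x tanθ − g x² (1 + tan²θ)/(2v₀²). With x = 570, y = −23.8, v₀ = 86.2, g = 9.80:
214.3 tan²θ − 570 tanθ + (190.5) = 0.
tanθ = [570 ± √(570² − 4 × 214.3 × (190.5))] / (2 × 214.3) = (570 ± 402.1) / 428.5, giving tanθ = 0.3918 or 2.269.
θ = 21.40° or 66.21°; the larger is 66.21°.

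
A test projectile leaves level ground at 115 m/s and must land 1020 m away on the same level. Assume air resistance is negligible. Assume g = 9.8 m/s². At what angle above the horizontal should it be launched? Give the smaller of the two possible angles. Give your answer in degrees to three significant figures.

Level-ground range R = v₀² sin(2θ)/g ⇒ sin(2θ) = gR/v₀² = 9.80 × 1020 / 115² = 0.7558.
2θ = 49.10° or 180° − 49.10° = 130.9°, so θ = 24.55° or 65.45°.
The smaller angle is 24.55°.

24.5°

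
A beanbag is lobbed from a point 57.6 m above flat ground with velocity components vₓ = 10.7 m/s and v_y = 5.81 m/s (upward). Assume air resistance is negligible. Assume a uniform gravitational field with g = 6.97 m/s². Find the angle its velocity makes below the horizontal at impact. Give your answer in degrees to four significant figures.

69.70°

The projectile lands when y = 57.6 + (5.810) t − ½·6.97·t² = 0. Positive root: t = (5.810 + √(5.810² + 2·6.97·57.6)) / 6.97 = (5.810 + 28.93) / 6.97 = 4.984 s.
At impact: v_y = v_y0 − g t = −28.93 m/s; vₓ = 10.70 m/s.
Angle below horizontal: arctan(|v_y|/vₓ) = arctan(28.93/10.70) = 69.70°.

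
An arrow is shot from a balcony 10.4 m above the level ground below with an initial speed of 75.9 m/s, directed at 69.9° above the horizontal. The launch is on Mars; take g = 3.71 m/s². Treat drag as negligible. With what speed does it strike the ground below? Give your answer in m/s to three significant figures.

Components: vₓ = 75.90 cos 69.9° = 26.08 m/s, v_y0 = 75.90 sin 69.9° = 71.28 m/s.
With up positive and y = 0 at the ground: y(t) = 10.4 + (71.28) t − 1.855 t². Setting y = 0 and taking the positive root: t = [71.28 + √(71.28² + 2·3.71·10.4)] / 3.71 = (71.28 + 71.82) / 3.71 = 38.57 s.
Vertical velocity at impact: v_y = v_y0 − g t = 71.28 − 3.71 × 38.57 = −71.82 m/s.
Speed: |v| = √(vₓ² + v_y²) = √(26.08² + 71.82²) = 76.41 m/s.

76.4 m/s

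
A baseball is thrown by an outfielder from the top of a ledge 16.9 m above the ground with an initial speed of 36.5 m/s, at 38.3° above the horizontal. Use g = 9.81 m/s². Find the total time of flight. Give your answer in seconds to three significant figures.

5.27 s

Components: vₓ = 36.50 cos 38.3° = 28.64 m/s, v_y0 = 36.50 sin 38.3° = 22.62 m/s.
Vertical motion (up positive, ground at y = 0): 4.905 t² − (22.62) t − 16.9 = 0, so t = (22.62 + √(22.62² + 2·9.81·16.9)) / 9.81 = (22.62 + 29.04) / 9.81 = 5.266 s.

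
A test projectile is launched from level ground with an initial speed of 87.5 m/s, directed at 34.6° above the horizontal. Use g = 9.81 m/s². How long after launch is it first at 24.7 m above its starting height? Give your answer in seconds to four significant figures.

Horizontal component vₓ = 87.50 cos 34.6° = 72.02 m/s; vertical v_y0 = 87.50 sin 34.6° = 49.69 m/s.
Require v_y0 t − ½ g t² = 24.7, i.e. 4.905 t² − 49.69 t + 24.7 = 0.
t = [49.69 ± √(49.69² − 2·9.81·24.7)] / 9.81 = (49.69 ± 44.54) / 9.81, so t = 0.5243 s or t = 9.605 s.
The first (ascending) time is 0.5243 s.

0.5243 s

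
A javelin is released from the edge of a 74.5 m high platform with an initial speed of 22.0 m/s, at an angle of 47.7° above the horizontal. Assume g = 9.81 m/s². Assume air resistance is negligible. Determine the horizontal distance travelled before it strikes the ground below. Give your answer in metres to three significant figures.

Resolve: vₓ = 22.00 cos 47.7° = 14.81 m/s and v_y0 = 22.00 sin 47.7° = 16.27 m/s.
The projectile lands when y = 74.5 + (16.27) t − ½·9.81·t² = 0. Positive root: t = (16.27 + √(16.27² + 2·9.81·74.5)) / 9.81 = (16.27 + 41.55) / 9.81 = 5.894 s.
Horizontal distance: R = vₓ t = 14.81 × 5.894 = 87.27 m.

87.3 m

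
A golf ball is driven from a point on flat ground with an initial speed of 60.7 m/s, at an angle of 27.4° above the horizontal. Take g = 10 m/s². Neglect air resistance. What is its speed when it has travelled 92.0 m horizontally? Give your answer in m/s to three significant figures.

vₓ = 60.70 cos 27.4° = 53.89 m/s; v_y0 = 60.70 sin 27.4° = 27.93 m/s.
At x = 92.0 m, t = x/vₓ = 92.0/53.89 = 1.707 s.
Vertical velocity there: v_y = v_y0 − g t = 27.93 − 10.0 × 1.707 = 10.86 m/s.
Speed: √(vₓ² + v_y²) = √(53.89² + 10.86²) = 54.97 m/s.

55.0 m/s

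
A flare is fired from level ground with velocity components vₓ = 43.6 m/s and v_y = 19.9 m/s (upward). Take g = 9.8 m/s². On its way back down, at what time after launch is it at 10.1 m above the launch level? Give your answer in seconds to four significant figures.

3.467 s

Height y(t) = 19.90 t − 4.900 t² = 10.1 gives 4.900 t² − 19.90 t + 10.1 = 0.
Quadratic formula: t = (19.90 ± √198.05) / 9.80 = (19.90 ± 14.07) / 9.80 → t = 0.5946 s or 3.467 s.
The descending-branch root is 3.467 s.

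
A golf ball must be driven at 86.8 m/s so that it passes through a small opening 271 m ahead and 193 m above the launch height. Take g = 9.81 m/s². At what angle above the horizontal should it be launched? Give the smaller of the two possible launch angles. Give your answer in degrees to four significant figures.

Trajectory: y = x tanθ − g x² (1 + tan²θ)/(2v₀²). With x = 271, y = 193, v₀ = 86.8, g = 9.81:
47.81 tan²θ − 271 tanθ + (240.8) = 0.
tanθ = [271 ± √(271² − 4 × 47.81 × (240.8))] / (2 × 47.81) = (271 ± 165.5) / 95.62, giving tanθ = 1.103 or 4.565.
θ = 47.81° or 77.64°; the smaller is 47.81°.

47.81°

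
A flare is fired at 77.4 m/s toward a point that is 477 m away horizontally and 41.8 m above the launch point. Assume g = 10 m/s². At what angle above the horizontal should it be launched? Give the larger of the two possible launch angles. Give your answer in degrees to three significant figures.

61.7°

Trajectory: y = x tanθ − g x² (1 + tan²θ)/(2v₀²). With x = 477, y = 41.8, v₀ = 77.4, g = 10.0:
189.9 tan²θ − 477 tanθ + (231.7) = 0.
tanθ = [477 ± √(477² − 4 × 189.9 × (231.7))] / (2 × 189.9) = (477 ± 227.0) / 379.8, giving tanθ = 0.6582 or 1.854.
θ = 33.35° or 61.65°; the larger is 61.65°.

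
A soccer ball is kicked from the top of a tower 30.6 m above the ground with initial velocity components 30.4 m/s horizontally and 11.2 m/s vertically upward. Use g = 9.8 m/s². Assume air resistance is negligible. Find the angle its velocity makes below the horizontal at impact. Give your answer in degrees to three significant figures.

41.5°

Vertical motion (up positive, ground at y = 0): 4.900 t² − (11.20) t − 30.6 = 0, so t = (11.20 + √(11.20² + 2·9.80·30.6)) / 9.80 = (11.20 + 26.93) / 9.80 = 3.891 s.
At impact: v_y = v_y0 − g t = −26.93 m/s; vₓ = 30.40 m/s.
Angle below horizontal: arctan(|v_y|/vₓ) = arctan(26.93/30.40) = 41.54°.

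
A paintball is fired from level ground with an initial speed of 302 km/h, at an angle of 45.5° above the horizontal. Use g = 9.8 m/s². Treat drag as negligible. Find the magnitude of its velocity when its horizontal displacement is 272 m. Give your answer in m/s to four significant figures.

60.56 m/s

Convert: 302 km/h = 302/3.6 = 83.89 m/s.
vₓ = 83.89 cos 45.5° = 58.80 m/s; v_y0 = 83.89 sin 45.5° = 59.83 m/s.
Time to reach x = 272 m: t = x/vₓ = 272/58.80 = 4.626 s.
Vertical velocity there: v_y = v_y0 − g t = 59.83 − 9.80 × 4.626 = 14.50 m/s.
Speed: √(vₓ² + v_y²) = √(58.80² + 14.50²) = 60.56 m/s.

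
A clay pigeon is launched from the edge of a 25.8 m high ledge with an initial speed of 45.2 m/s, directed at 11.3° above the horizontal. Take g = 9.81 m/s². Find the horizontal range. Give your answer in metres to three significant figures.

149 m

vₓ = 45.20 cos 11.3° = 44.32 m/s; v_y0 = 45.20 sin 11.3° = 8.857 m/s.
Vertical motion (up positive, ground at y = 0): 4.905 t² − (8.857) t − 25.8 = 0, so t = (8.857 + √(8.857² + 2·9.81·25.8)) / 9.81 = (8.857 + 24.18) / 9.81 = 3.368 s.
Horizontal distance: R = vₓ t = 44.32 × 3.368 = 149.3 m.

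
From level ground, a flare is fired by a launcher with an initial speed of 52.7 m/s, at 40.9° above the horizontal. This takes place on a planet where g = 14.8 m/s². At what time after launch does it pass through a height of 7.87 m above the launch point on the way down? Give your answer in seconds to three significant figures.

Resolve: vₓ = 52.70 cos 40.9° = 39.83 m/s and v_y0 = 52.70 sin 40.9° = 34.50 m/s.
Require v_y0 t − ½ g t² = 7.87, i.e. 7.400 t² − 34.50 t + 7.87 = 0.
t = [34.50 ± √(34.50² − 2·14.8·7.87)] / 14.8 = (34.50 ± 30.95) / 14.8, so t = 0.2405 s or t = 4.422 s.
The descending-branch root is 4.422 s.

4.42 s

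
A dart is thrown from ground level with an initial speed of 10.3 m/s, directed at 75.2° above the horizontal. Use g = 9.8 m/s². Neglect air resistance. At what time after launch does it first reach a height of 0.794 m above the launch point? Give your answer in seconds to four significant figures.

0.08313 s

Components: vₓ = 10.30 cos 75.2° = 2.631 m/s, v_y0 = 10.30 sin 75.2° = 9.958 m/s.
Require v_y0 t − ½ g t² = 0.794, i.e. 4.900 t² − 9.958 t + 0.794 = 0.
t = [9.958 ± √(9.958² − 2·9.80·0.794)] / 9.80 = (9.958 ± 9.144) / 9.80, so t = 0.08313 s or t = 1.949 s.
The first (ascending) time is 0.08313 s.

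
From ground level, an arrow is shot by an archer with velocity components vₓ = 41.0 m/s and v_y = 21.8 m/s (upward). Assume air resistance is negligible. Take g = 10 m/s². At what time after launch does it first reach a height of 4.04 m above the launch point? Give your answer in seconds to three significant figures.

0.194 s

Set y = v_y0 t − ½ g t² = 4.04: 5.000 t² − 21.80 t + 4.04 = 0.
Quadratic formula: t = (21.80 ± √394.44) / 10.0 = (21.80 ± 19.86) / 10.0 → t = 0.1939 s or 4.166 s.
The first (ascending) time is 0.1939 s.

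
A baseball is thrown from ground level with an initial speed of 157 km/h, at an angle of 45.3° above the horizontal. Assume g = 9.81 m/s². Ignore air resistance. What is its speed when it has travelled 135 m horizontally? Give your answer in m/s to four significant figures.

Convert: 157 km/h = 157/3.6 = 43.61 m/s.
vₓ = 43.61 cos 45.3° = 30.68 m/s; v_y0 = 43.61 sin 45.3° = 31.00 m/s.
x = vₓ t ⇒ t = 135/30.68 = 4.401 s.
Vertical velocity there: v_y = v_y0 − g t = 31.00 − 9.81 × 4.401 = −12.17 m/s.
Speed: √(vₓ² + v_y²) = √(30.68² + 12.17²) = 33.00 m/s.

33.00 m/s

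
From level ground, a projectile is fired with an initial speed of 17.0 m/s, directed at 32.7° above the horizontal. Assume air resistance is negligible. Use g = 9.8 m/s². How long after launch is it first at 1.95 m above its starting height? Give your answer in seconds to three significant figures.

vₓ = 17.00 cos 32.7° = 14.31 m/s; v_y0 = 17.00 sin 32.7° = 9.184 m/s.
Height y(t) = 9.184 t − 4.900 t² = 1.95 gives 4.900 t² − 9.184 t + 1.95 = 0.
t = [9.184 ± √(9.184² − 2·9.80·1.95)] / 9.80 = (9.184 ± 6.792) / 9.80, so t = 0.2441 s or t = 1.630 s.
The first (ascending) time is 0.2441 s.

0.244 s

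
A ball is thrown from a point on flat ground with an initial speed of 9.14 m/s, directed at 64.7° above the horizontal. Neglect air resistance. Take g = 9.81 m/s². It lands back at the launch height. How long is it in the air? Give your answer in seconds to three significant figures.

Resolve: vₓ = 9.140 cos 64.7° = 3.906 m/s and v_y0 = 9.140 sin 64.7° = 8.263 m/s.
Time of flight on level ground: T = 2 v_y0 / g = 2 × 8.263 / 9.81 = 1.685 s.

1.68 s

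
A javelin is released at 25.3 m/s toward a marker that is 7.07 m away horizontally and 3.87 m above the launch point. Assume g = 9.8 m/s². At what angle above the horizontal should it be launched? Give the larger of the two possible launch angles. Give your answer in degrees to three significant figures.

Trajectory: y = x tanθ − g x² (1 + tan²θ)/(2v₀²). With x = 7.07, y = 3.87, v₀ = 25.3, g = 9.80:
0.3826 tan²θ − 7.07 tanθ + (4.253) = 0.
tanθ = [7.07 ± √(7.07² − 4 × 0.3826 × (4.253))] / (2 × 0.3826) = (7.07 ± 6.594) / 0.7653, giving tanθ = 0.6225 or 17.85.
θ = 31.90° or 86.79°; the larger is 86.79°.

86.8°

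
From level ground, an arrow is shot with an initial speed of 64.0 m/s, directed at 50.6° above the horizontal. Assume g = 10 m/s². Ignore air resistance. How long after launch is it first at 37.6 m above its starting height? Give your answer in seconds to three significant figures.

Horizontal component vₓ = 64.00 cos 50.6° = 40.62 m/s; vertical v_y0 = 64.00 sin 50.6° = 49.45 m/s.
Require v_y0 t − ½ g t² = 37.6, i.e. 5.000 t² − 49.45 t + 37.6 = 0.
Quadratic formula: t = (49.45 ± √1693.8) / 10.0 = (49.45 ± 41.16) / 10.0 → t = 0.8299 s or 9.061 s.
The first (ascending) time is 0.8299 s.

0.830 s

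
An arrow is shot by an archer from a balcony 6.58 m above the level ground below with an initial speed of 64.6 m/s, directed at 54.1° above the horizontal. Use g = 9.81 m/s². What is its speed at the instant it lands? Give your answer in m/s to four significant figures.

65.59 m/s

Components: vₓ = 64.60 cos 54.1° = 37.88 m/s, v_y0 = 64.60 sin 54.1° = 52.33 m/s.
Vertical motion (up positive, ground at y = 0): 4.905 t² − (52.33) t − 6.58 = 0, so t = (52.33 + √(52.33² + 2·9.81·6.58)) / 9.81 = (52.33 + 53.55) / 9.81 = 10.79 s.
Vertical velocity at impact: v_y = v_y0 − g t = 52.33 − 9.81 × 10.79 = −53.55 m/s.
Speed: |v| = √(vₓ² + v_y²) = √(37.88² + 53.55²) = 65.59 m/s.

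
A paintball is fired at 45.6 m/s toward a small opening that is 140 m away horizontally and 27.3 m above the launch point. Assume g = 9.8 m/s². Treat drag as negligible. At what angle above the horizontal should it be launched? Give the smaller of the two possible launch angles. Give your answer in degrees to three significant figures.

34.0°

Trajectory: y = x tanθ − g x² (1 + tan²θ)/(2v₀²). With x = 140, y = 27.3, v₀ = 45.6, g = 9.80:
46.19 tan²θ − 140 tanθ + (73.49) = 0.
tanθ = [140 ± √(140² − 4 × 46.19 × (73.49))] / (2 × 46.19) = (140 ± 77.61) / 92.37, giving tanθ = 0.6754 or 2.356.
θ = 34.04° or 67.00°; the smaller is 34.04°.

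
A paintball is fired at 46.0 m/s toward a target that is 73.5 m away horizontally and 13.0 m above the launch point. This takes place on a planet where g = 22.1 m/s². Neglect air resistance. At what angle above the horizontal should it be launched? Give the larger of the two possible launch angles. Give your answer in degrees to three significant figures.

Trajectory: y = x tanθ − g x² (1 + tan²θ)/(2v₀²). With x = 73.5, y = 13.0, v₀ = 46.0, g = 22.1:
28.21 tan²θ − 73.5 tanθ + (41.21) = 0.
tanθ = [73.5 ± √(73.5² − 4 × 28.21 × (41.21))] / (2 × 28.21) = (73.5 ± 27.42) / 56.42, giving tanθ = 0.8167 or 1.789.
θ = 39.24° or 60.79°; the larger is 60.79°.

60.8°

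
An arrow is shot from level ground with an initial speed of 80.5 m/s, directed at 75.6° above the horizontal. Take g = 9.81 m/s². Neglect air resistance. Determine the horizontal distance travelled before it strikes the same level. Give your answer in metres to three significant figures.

Horizontal component vₓ = 80.50 cos 75.6° = 20.02 m/s; vertical v_y0 = 80.50 sin 75.6° = 77.97 m/s.
Flight time T = 2 v_y0 / g = 15.90 s.
Range: R = vₓ T = 20.02 × 15.90 = 318.2 m.

318 m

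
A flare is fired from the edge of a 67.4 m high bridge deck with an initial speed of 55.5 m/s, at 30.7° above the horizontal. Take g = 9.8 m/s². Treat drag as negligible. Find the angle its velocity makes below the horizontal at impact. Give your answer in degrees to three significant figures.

44.0°

Resolve: vₓ = 55.50 cos 30.7° = 47.72 m/s and v_y0 = 55.50 sin 30.7° = 28.34 m/s.
The projectile lands when y = 67.4 + (28.34) t − ½·9.80·t² = 0. Positive root: t = (28.34 + √(28.34² + 2·9.80·67.4)) / 9.80 = (28.34 + 46.09) / 9.80 = 7.594 s.
At impact: v_y = v_y0 − g t = −46.09 m/s; vₓ = 47.72 m/s.
Angle below horizontal: arctan(|v_y|/vₓ) = arctan(46.09/47.72) = 44.00°.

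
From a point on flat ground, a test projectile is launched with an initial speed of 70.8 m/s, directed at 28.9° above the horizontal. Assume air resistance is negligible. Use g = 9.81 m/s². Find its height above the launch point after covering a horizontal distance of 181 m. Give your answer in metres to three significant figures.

Horizontal component vₓ = 70.80 cos 28.9° = 61.98 m/s; vertical v_y0 = 70.80 sin 28.9° = 34.22 m/s.
At x = 181 m, t = x/vₓ = 181/61.98 = 2.920 s.
Height: y = v_y0 t − ½ g t² = 34.22 × 2.920 − 4.905 × 2.920² = 99.92 − 41.83 = 58.09 m.

58.1 m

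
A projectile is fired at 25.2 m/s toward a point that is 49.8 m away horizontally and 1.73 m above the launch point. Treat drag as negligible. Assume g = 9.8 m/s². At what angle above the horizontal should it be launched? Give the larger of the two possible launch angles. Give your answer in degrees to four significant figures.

64.30°

Trajectory: y = x tanθ − g x² (1 + tan²θ)/(2v₀²). With x = 49.8, y = 1.73, v₀ = 25.2, g = 9.80:
19.14 tan²θ − 49.8 tanθ + (20.87) = 0.
tanθ = [49.8 ± √(49.8² − 4 × 19.14 × (20.87))] / (2 × 19.14) = (49.8 ± 29.71) / 38.27, giving tanθ = 0.5248 or 2.078.
θ = 27.69° or 64.30°; the larger is 64.30°.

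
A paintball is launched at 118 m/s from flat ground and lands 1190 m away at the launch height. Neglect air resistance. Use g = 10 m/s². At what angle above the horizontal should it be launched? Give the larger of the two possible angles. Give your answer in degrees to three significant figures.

60.6°

R = v₀² sin 2θ / g gives sin 2θ = gR/v₀² = 10.0·1190/118² = 0.8546.
2θ = 58.72° or 180° − 58.72° = 121.3°, so θ = 29.36° or 60.64°.
The larger angle is 60.64°.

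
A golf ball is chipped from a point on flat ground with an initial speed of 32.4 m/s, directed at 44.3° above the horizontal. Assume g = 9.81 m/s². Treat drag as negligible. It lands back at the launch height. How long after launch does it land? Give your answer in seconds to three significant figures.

4.61 s

Horizontal component vₓ = 32.40 cos 44.3° = 23.19 m/s; vertical v_y0 = 32.40 sin 44.3° = 22.63 m/s.
Time of flight on level ground: T = 2 v_y0 / g = 2 × 22.63 / 9.81 = 4.613 s.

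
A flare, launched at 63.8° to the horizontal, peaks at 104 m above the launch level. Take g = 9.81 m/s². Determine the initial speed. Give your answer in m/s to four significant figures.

50.34 m/s

At the peak v_y = 0, so v_y0 = √(2gH) = √(2 × 9.81 × 104) = 45.17 m/s.
v_y0 = v₀ sin θ ⇒ v₀ = 45.17 / sin 63.8° = 50.34 m/s.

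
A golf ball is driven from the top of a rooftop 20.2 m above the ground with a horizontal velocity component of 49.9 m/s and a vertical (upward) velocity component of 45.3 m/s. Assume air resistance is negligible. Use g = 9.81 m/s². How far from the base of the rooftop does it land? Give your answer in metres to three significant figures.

482 m

The projectile lands when y = 20.2 + (45.30) t − ½·9.81·t² = 0. Positive root: t = (45.30 + √(45.30² + 2·9.81·20.2)) / 9.81 = (45.30 + 49.48) / 9.81 = 9.662 s.
Horizontal distance: R = vₓ t = 49.90 × 9.662 = 482.1 m.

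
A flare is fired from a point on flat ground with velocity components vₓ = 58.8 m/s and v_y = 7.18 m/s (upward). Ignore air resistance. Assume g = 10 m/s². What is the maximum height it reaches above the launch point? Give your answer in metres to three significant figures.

2.58 m

Maximum height: H = v_y0² / (2g) = 7.180² / (2 × 10.0) = 2.578 m.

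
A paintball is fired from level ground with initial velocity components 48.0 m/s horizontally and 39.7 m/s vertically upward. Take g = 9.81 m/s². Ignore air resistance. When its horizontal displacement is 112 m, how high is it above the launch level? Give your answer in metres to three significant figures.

65.9 m

At x = 112 m, t = x/vₓ = 112/48.00 = 2.333 s.
Height: y = v_y0 t − ½ g t² = 39.70 × 2.333 − 4.905 × 2.333² = 92.63 − 26.71 = 65.93 m.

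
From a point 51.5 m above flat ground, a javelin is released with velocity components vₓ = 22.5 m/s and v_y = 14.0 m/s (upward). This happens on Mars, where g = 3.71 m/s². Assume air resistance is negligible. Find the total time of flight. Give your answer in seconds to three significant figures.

With up positive and y = 0 at the ground: y(t) = 51.5 + (14.00) t − 1.855 t². Setting y = 0 and taking the positive root: t = [14.00 + √(14.00² + 2·3.71·51.5)] / 3.71 = (14.00 + 24.04) / 3.71 = 10.25 s.

10.3 s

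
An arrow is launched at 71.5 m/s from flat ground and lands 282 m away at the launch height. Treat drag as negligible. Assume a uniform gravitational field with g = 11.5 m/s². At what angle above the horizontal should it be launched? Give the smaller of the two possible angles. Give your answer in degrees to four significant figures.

Level-ground range R = v₀² sin(2θ)/g ⇒ sin(2θ) = gR/v₀² = 11.5 × 282 / 71.5² = 0.6344.
2θ = 39.37° or 180° − 39.37° = 140.6°, so θ = 19.69° or 70.31°.
The smaller angle is 19.69°.

19.69°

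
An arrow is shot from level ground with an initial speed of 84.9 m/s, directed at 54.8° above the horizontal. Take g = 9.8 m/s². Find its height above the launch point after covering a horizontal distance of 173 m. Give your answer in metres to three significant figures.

Resolve: vₓ = 84.90 cos 54.8° = 48.94 m/s and v_y0 = 84.90 sin 54.8° = 69.38 m/s.
x = vₓ t ⇒ t = 173/48.94 = 3.535 s.
Height: y = v_y0 t − ½ g t² = 69.38 × 3.535 − 4.900 × 3.535² = 245.2 − 61.23 = 184.0 m.

184 m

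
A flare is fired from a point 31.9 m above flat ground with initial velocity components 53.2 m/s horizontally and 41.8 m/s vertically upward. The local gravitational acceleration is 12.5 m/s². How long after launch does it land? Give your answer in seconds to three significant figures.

7.38 s

Vertical motion (up positive, ground at y = 0): 6.250 t² − (41.80) t − 31.9 = 0, so t = (41.80 + √(41.80² + 2·12.5·31.9)) / 12.5 = (41.80 + 50.45) / 12.5 = 7.380 s.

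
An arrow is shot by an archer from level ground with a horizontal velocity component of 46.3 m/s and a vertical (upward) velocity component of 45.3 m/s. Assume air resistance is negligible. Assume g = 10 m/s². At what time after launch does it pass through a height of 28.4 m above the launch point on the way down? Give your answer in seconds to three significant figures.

8.38 s

Require v_y0 t − ½ g t² = 28.4, i.e. 5.000 t² − 45.30 t + 28.4 = 0.
Quadratic formula: t = (45.30 ± √1484.1) / 10.0 = (45.30 ± 38.52) / 10.0 → t = 0.6776 s or 8.382 s.
The descending-branch root is 8.382 s.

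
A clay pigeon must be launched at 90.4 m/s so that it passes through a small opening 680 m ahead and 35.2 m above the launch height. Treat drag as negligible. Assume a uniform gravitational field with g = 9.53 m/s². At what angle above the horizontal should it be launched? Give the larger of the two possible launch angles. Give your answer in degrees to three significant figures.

62.7°

Trajectory: y = x tanθ − g x² (1 + tan²θ)/(2v₀²). With x = 680, y = 35.2, v₀ = 90.4, g = 9.53:
269.6 tan²θ − 680 tanθ + (304.8) = 0.
tanθ = [680 ± √(680² − 4 × 269.6 × (304.8))] / (2 × 269.6) = (680 ± 365.6) / 539.2, giving tanθ = 0.5830 or 1.939.
θ = 30.24° or 62.72°; the larger is 62.72°.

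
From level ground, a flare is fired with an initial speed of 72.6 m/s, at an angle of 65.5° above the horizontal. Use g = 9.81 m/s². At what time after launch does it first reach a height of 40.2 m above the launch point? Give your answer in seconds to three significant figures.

0.639 s

vₓ = 72.60 cos 65.5° = 30.11 m/s; v_y0 = 72.60 sin 65.5° = 66.06 m/s.
Set y = v_y0 t − ½ g t² = 40.2: 4.905 t² − 66.06 t + 40.2 = 0.
Quadratic formula: t = (66.06 ± √3575.6) / 9.81 = (66.06 ± 59.80) / 9.81 → t = 0.6388 s or 12.83 s.
The first (ascending) time is 0.6388 s.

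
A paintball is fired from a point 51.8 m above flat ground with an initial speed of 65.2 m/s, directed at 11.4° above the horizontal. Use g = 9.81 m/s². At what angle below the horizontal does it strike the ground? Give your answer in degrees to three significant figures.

vₓ = 65.20 cos 11.4° = 63.91 m/s; v_y0 = 65.20 sin 11.4° = 12.89 m/s.
The projectile lands when y = 51.8 + (12.89) t − ½·9.81·t² = 0. Positive root: t = (12.89 + √(12.89² + 2·9.81·51.8)) / 9.81 = (12.89 + 34.39) / 9.81 = 4.819 s.
At impact: v_y = v_y0 − g t = −34.39 m/s; vₓ = 63.91 m/s.
Angle below horizontal: arctan(|v_y|/vₓ) = arctan(34.39/63.91) = 28.28°.

28.3°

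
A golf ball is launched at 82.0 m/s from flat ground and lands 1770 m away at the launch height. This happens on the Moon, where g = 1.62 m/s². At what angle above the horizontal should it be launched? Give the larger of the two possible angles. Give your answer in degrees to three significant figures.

From R = (v₀²/g) sin 2θ: sin 2θ = 1.62 × 1770 / 6724.0 = 0.4264.
2θ = 25.24° or 180° − 25.24° = 154.8°, so θ = 12.62° or 77.38°.
The larger angle is 77.38°.

77.4°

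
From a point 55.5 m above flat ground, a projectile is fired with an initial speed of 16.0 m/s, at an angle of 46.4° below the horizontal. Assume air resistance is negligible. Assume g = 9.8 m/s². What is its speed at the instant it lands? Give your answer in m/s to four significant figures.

36.66 m/s

Horizontal component vₓ = 16.00 cos 46.4° = 11.03 m/s; vertical v_y0 = −11.59 m/s (downward).
Vertical motion (up positive, ground at y = 0): 4.900 t² − (−11.59) t − 55.5 = 0, so t = (−11.59 + √(11.59² + 2·9.80·55.5)) / 9.80 = (−11.59 + 34.96) / 9.80 = 2.385 s.
Vertical velocity at impact: v_y = v_y0 − g t = −11.59 − 9.80 × 2.385 = −34.96 m/s.
Speed: |v| = √(vₓ² + v_y²) = √(11.03² + 34.96²) = 36.66 m/s.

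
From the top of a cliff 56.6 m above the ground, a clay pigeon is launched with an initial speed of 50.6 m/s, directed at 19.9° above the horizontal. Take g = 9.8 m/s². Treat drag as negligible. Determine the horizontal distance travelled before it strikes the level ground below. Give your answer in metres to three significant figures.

Resolve: vₓ = 50.60 cos 19.9° = 47.58 m/s and v_y0 = 50.60 sin 19.9° = 17.22 m/s.
The projectile lands when y = 56.6 + (17.22) t − ½·9.80·t² = 0. Positive root: t = (17.22 + √(17.22² + 2·9.80·56.6)) / 9.80 = (17.22 + 37.50) / 9.80 = 5.584 s.
Horizontal distance: R = vₓ t = 47.58 × 5.584 = 265.7 m.

266 m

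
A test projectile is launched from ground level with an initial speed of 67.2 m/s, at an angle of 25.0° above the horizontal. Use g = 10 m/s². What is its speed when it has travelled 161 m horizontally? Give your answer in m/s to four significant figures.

Resolve: vₓ = 67.20 cos 25.0° = 60.90 m/s and v_y0 = 67.20 sin 25.0° = 28.40 m/s.
x = vₓ t ⇒ t = 161/60.90 = 2.644 s.
Vertical velocity there: v_y = v_y0 − g t = 28.40 − 10.0 × 2.644 = 1.965 m/s.
Speed: √(vₓ² + v_y²) = √(60.90² + 1.965²) = 60.94 m/s.

60.94 m/s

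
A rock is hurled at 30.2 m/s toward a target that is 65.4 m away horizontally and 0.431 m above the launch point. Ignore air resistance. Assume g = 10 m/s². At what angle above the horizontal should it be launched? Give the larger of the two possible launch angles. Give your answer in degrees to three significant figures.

Trajectory: y = x tanθ − g x² (1 + tan²θ)/(2v₀²). With x = 65.4, y = 0.431, v₀ = 30.2, g = 10.0:
23.45 tan²θ − 65.4 tanθ + (23.88) = 0.
tanθ = [65.4 ± √(65.4² − 4 × 23.45 × (23.88))] / (2 × 23.45) = (65.4 ± 45.14) / 46.90, giving tanθ = 0.4321 or 2.357.
θ = 23.37° or 67.01°; the larger is 67.01°.

67.0°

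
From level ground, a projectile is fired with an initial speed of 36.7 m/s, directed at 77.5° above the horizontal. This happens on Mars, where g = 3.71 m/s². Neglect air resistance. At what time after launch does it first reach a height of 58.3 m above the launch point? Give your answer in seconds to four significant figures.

Components: vₓ = 36.70 cos 77.5° = 7.943 m/s, v_y0 = 36.70 sin 77.5° = 35.83 m/s.
Height y(t) = 35.83 t − 1.855 t² = 58.3 gives 1.855 t² − 35.83 t + 58.3 = 0.
Quadratic formula: t = (35.83 ± √851.21) / 3.71 = (35.83 ± 29.18) / 3.71 → t = 1.794 s or 17.52 s.
The first (ascending) time is 1.794 s.

1.794 s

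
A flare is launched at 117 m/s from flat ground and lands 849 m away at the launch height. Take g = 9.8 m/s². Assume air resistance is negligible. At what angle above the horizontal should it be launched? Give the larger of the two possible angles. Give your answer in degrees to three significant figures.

R = v₀² sin 2θ / g gives sin 2θ = gR/v₀² = 9.80·849/117² = 0.6078.
2θ = 37.43° or 180° − 37.43° = 142.6°, so θ = 18.72° or 71.28°.
The larger angle is 71.28°.

71.3°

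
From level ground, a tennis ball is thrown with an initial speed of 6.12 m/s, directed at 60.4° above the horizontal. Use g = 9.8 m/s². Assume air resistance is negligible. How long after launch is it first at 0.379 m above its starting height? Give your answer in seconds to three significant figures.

Resolve: vₓ = 6.120 cos 60.4° = 3.023 m/s and v_y0 = 6.120 sin 60.4° = 5.321 m/s.
Height y(t) = 5.321 t − 4.900 t² = 0.379 gives 4.900 t² − 5.321 t + 0.379 = 0.
t = [5.321 ± √(5.321² − 2·9.80·0.379)] / 9.80 = (5.321 ± 4.570) / 9.80, so t = 0.07663 s or t = 1.009 s.
The first (ascending) time is 0.07663 s.

0.0766 s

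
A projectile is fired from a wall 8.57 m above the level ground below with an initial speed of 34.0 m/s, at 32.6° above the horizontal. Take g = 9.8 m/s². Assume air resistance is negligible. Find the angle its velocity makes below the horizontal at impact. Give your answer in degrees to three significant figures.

Components: vₓ = 34.00 cos 32.6° = 28.64 m/s, v_y0 = 34.00 sin 32.6° = 18.32 m/s.
The projectile lands when y = 8.57 + (18.32) t − ½·9.80·t² = 0. Positive root: t = (18.32 + √(18.32² + 2·9.80·8.57)) / 9.80 = (18.32 + 22.44) / 9.80 = 4.159 s.
At impact: v_y = v_y0 − g t = −22.44 m/s; vₓ = 28.64 m/s.
Angle below horizontal: arctan(|v_y|/vₓ) = arctan(22.44/28.64) = 38.08°.

38.1°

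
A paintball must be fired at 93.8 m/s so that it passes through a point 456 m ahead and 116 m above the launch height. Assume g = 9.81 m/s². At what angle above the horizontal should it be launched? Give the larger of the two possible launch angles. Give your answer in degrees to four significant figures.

73.30°

Trajectory: y = x tanθ − g x² (1 + tan²θ)/(2v₀²). With x = 456, y = 116, v₀ = 93.8, g = 9.81:
115.9 tan²θ − 456 tanθ + (231.9) = 0.
tanθ = [456 ± √(456² − 4 × 115.9 × (231.9))] / (2 × 115.9) = (456 ± 316.9) / 231.8, giving tanθ = 0.6002 or 3.334.
θ = 30.97° or 73.30°; the larger is 73.30°.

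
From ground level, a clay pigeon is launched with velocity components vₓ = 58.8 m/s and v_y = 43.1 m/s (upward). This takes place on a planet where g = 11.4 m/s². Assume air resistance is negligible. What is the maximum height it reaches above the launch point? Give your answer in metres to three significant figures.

81.5 m

Maximum height: H = v_y0² / (2g) = 43.10² / (2 × 11.4) = 81.47 m.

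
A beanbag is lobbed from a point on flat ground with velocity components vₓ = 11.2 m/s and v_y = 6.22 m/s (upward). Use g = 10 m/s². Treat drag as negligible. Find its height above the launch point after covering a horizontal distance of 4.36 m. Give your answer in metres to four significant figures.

1.664 m

Time to reach x = 4.36 m: t = x/vₓ = 4.36/11.20 = 0.3893 s.
Height: y = v_y0 t − ½ g t² = 6.220 × 0.3893 − 5.000 × 0.3893² = 2.421 − 0.7577 = 1.664 m.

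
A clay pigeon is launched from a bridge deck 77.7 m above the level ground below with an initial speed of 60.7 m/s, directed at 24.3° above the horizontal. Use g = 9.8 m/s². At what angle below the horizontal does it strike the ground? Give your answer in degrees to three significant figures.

Components: vₓ = 60.70 cos 24.3° = 55.32 m/s, v_y0 = 60.70 sin 24.3° = 24.98 m/s.
With up positive and y = 0 at the ground: y(t) = 77.7 + (24.98) t − 4.900 t². Setting y = 0 and taking the positive root: t = [24.98 + √(24.98² + 2·9.80·77.7)] / 9.80 = (24.98 + 46.33) / 9.80 = 7.277 s.
At impact: v_y = v_y0 − g t = −46.33 m/s; vₓ = 55.32 m/s.
Angle below horizontal: arctan(|v_y|/vₓ) = arctan(46.33/55.32) = 39.95°.

39.9°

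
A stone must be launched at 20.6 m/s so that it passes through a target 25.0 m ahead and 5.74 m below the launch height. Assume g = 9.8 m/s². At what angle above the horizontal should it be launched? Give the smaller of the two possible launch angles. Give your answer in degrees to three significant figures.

3.44°

Trajectory: y = x tanθ − g x² (1 + tan²θ)/(2v₀²). With x = 25.0, y = −5.74, v₀ = 20.6, g = 9.80:
7.217 tan²θ − 25.0 tanθ + (1.477) = 0.
tanθ = [25.0 ± √(25.0² − 4 × 7.217 × (1.477))] / (2 × 7.217) = (25.0 ± 24.13) / 14.43, giving tanθ = 0.06011 or 3.404.
θ = 3.440° or 73.63°; the smaller is 3.440°.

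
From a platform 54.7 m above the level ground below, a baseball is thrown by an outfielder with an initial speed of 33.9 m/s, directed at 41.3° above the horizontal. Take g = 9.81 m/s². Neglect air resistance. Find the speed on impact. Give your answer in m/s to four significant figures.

Components: vₓ = 33.90 cos 41.3° = 25.47 m/s, v_y0 = 33.90 sin 41.3° = 22.37 m/s.
The projectile lands when y = 54.7 + (22.37) t − ½·9.81·t² = 0. Positive root: t = (22.37 + √(22.37² + 2·9.81·54.7)) / 9.81 = (22.37 + 39.67) / 9.81 = 6.325 s.
Vertical velocity at impact: v_y = v_y0 − g t = 22.37 − 9.81 × 6.325 = −39.67 m/s.
Speed: |v| = √(vₓ² + v_y²) = √(25.47² + 39.67²) = 47.14 m/s.

47.14 m/s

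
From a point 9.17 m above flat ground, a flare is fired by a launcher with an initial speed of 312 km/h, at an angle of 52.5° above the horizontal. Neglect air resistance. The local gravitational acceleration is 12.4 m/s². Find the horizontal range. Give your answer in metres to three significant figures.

592 m

Convert: 312 km/h = 312/3.6 = 86.67 m/s.
Horizontal component vₓ = 86.67 cos 52.5° = 52.76 m/s; vertical v_y0 = 86.67 sin 52.5° = 68.76 m/s.
The projectile lands when y = 9.17 + (68.76) t − ½·12.4·t² = 0. Positive root: t = (68.76 + √(68.76² + 2·12.4·9.17)) / 12.4 = (68.76 + 70.39) / 12.4 = 11.22 s.
Horizontal distance: R = vₓ t = 52.76 × 11.22 = 592.0 m.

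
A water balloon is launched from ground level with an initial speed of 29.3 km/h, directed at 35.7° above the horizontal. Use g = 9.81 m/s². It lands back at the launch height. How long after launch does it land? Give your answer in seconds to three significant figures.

0.968 s

Convert: 29.3 km/h = 29.3/3.6 = 8.139 m/s.
vₓ = 8.139 cos 35.7° = 6.609 m/s; v_y0 = 8.139 sin 35.7° = 4.749 m/s.
Time of flight on level ground: T = 2 v_y0 / g = 2 × 4.749 / 9.81 = 0.9683 s.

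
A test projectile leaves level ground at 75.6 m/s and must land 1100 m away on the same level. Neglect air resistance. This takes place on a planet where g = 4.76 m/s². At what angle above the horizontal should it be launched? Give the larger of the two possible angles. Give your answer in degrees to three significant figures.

From R = (v₀²/g) sin 2θ: sin 2θ = 4.76 × 1100 / 5715.4 = 0.9161.
2θ = 66.37° or 180° − 66.37° = 113.6°, so θ = 33.18° or 56.82°.
The larger angle is 56.82°.

56.8°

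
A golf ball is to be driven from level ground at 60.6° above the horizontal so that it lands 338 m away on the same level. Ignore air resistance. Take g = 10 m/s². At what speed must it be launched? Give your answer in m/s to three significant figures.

On level ground R = v₀² sin 2θ / g ⇒ v₀ = √(gR / sin 2θ).
v₀ = √(10.0 × 338 / sin 121.2°) = √(3380 / 0.8554) = √3951.5 = 62.86 m/s.

62.9 m/s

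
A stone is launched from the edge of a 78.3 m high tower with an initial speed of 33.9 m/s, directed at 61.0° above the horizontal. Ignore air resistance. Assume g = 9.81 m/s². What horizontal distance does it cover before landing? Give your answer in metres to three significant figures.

vₓ = 33.90 cos 61.0° = 16.44 m/s; v_y0 = 33.90 sin 61.0° = 29.65 m/s.
Vertical motion (up positive, ground at y = 0): 4.905 t² − (29.65) t − 78.3 = 0, so t = (29.65 + √(29.65² + 2·9.81·78.3)) / 9.81 = (29.65 + 49.15) / 9.81 = 8.032 s.
Horizontal distance: R = vₓ t = 16.44 × 8.032 = 132.0 m.

132 m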